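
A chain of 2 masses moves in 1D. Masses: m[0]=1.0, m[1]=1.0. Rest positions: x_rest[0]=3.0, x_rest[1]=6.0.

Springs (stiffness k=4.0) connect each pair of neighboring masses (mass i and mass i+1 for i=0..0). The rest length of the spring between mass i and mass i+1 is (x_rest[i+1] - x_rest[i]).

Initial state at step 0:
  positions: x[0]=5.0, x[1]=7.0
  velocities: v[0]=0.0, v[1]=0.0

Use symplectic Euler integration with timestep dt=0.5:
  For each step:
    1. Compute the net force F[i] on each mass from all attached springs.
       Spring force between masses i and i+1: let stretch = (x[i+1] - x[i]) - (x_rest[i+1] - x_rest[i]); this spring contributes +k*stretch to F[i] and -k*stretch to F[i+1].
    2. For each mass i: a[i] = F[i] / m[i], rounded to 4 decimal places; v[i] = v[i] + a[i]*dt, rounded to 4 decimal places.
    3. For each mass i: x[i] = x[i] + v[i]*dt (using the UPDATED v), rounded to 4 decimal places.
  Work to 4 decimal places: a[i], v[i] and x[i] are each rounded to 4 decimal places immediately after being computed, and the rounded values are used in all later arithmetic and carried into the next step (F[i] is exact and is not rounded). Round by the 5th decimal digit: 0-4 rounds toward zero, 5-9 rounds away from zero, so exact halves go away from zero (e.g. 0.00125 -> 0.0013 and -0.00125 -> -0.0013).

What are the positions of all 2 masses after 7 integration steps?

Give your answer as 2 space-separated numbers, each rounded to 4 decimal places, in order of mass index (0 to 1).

Answer: 5.0000 7.0000

Derivation:
Step 0: x=[5.0000 7.0000] v=[0.0000 0.0000]
Step 1: x=[4.0000 8.0000] v=[-2.0000 2.0000]
Step 2: x=[4.0000 8.0000] v=[0.0000 0.0000]
Step 3: x=[5.0000 7.0000] v=[2.0000 -2.0000]
Step 4: x=[5.0000 7.0000] v=[0.0000 0.0000]
Step 5: x=[4.0000 8.0000] v=[-2.0000 2.0000]
Step 6: x=[4.0000 8.0000] v=[0.0000 0.0000]
Step 7: x=[5.0000 7.0000] v=[2.0000 -2.0000]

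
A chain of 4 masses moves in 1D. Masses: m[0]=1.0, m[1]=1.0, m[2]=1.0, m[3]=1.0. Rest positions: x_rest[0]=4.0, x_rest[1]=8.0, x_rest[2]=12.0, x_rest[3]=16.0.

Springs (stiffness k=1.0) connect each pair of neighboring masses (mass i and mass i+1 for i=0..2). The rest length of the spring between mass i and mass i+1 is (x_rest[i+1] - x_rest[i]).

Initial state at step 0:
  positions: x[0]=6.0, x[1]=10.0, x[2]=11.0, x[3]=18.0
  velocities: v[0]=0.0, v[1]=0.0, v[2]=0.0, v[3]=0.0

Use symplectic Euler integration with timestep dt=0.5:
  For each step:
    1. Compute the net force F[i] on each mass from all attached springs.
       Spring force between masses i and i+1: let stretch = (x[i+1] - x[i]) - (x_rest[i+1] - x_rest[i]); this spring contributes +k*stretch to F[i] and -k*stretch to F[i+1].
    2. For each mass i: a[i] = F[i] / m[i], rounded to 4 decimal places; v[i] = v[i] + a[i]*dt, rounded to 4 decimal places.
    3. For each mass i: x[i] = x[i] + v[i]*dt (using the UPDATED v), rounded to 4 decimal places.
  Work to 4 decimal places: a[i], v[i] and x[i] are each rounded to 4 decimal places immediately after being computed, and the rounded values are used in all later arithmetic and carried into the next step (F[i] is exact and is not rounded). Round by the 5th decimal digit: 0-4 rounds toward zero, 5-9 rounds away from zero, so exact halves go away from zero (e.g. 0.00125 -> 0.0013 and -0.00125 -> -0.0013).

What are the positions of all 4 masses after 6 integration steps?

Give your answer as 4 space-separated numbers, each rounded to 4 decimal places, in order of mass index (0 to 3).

Step 0: x=[6.0000 10.0000 11.0000 18.0000] v=[0.0000 0.0000 0.0000 0.0000]
Step 1: x=[6.0000 9.2500 12.5000 17.2500] v=[0.0000 -1.5000 3.0000 -1.5000]
Step 2: x=[5.8125 8.5000 14.3750 16.3125] v=[-0.3750 -1.5000 3.7500 -1.8750]
Step 3: x=[5.2969 8.5469 15.2657 15.8906] v=[-1.0313 0.0938 1.7813 -0.8438]
Step 4: x=[4.5938 9.4610 14.6329 16.3125] v=[-1.4063 1.8282 -1.2657 0.8438]
Step 5: x=[4.1075 10.4513 13.1270 17.3145] v=[-0.9727 1.9806 -3.0119 2.0040]
Step 6: x=[4.2071 10.5246 11.9990 18.2697] v=[0.1992 0.1466 -2.2560 1.9103]

Answer: 4.2071 10.5246 11.9990 18.2697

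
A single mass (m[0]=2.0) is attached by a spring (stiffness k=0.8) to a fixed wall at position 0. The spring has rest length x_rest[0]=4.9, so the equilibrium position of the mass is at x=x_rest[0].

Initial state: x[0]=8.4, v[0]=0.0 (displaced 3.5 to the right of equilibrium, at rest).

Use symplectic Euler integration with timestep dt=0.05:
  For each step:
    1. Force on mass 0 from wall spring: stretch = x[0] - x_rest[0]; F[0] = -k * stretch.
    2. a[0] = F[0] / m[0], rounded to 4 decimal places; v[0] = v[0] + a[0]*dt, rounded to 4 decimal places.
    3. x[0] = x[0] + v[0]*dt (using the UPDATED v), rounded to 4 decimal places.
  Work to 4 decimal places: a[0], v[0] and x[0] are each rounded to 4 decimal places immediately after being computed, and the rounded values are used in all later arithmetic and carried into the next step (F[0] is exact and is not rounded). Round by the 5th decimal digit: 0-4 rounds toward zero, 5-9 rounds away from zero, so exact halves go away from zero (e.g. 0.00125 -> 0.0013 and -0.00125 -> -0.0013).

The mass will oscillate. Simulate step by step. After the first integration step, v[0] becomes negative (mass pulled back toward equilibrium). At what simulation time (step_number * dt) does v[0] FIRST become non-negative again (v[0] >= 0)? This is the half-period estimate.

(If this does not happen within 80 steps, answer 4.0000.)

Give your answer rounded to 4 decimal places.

Step 0: x=[8.4000] v=[0.0000]
Step 1: x=[8.3965] v=[-0.0700]
Step 2: x=[8.3895] v=[-0.1399]
Step 3: x=[8.3790] v=[-0.2097]
Step 4: x=[8.3650] v=[-0.2793]
Step 5: x=[8.3476] v=[-0.3486]
Step 6: x=[8.3267] v=[-0.4176]
Step 7: x=[8.3024] v=[-0.4861]
Step 8: x=[8.2747] v=[-0.5542]
Step 9: x=[8.2436] v=[-0.6217]
Step 10: x=[8.2092] v=[-0.6886]
Step 11: x=[8.1715] v=[-0.7548]
Step 12: x=[8.1305] v=[-0.8202]
Step 13: x=[8.0863] v=[-0.8848]
Step 14: x=[8.0389] v=[-0.9485]
Step 15: x=[7.9883] v=[-1.0113]
Step 16: x=[7.9346] v=[-1.0731]
Step 17: x=[7.8779] v=[-1.1338]
Step 18: x=[7.8182] v=[-1.1934]
Step 19: x=[7.7556] v=[-1.2518]
Step 20: x=[7.6902] v=[-1.3089]
Step 21: x=[7.6220] v=[-1.3647]
Step 22: x=[7.5510] v=[-1.4191]
Step 23: x=[7.4774] v=[-1.4721]
Step 24: x=[7.4012] v=[-1.5237]
Step 25: x=[7.3225] v=[-1.5737]
Step 26: x=[7.2414] v=[-1.6222]
Step 27: x=[7.1580] v=[-1.6690]
Step 28: x=[7.0723] v=[-1.7142]
Step 29: x=[6.9844] v=[-1.7576]
Step 30: x=[6.8944] v=[-1.7993]
Step 31: x=[6.8024] v=[-1.8392]
Step 32: x=[6.7085] v=[-1.8773]
Step 33: x=[6.6128] v=[-1.9135]
Step 34: x=[6.5154] v=[-1.9478]
Step 35: x=[6.4164] v=[-1.9801]
Step 36: x=[6.3159] v=[-2.0104]
Step 37: x=[6.2140] v=[-2.0387]
Step 38: x=[6.1108] v=[-2.0650]
Step 39: x=[6.0063] v=[-2.0892]
Step 40: x=[5.9007] v=[-2.1113]
Step 41: x=[5.7941] v=[-2.1313]
Step 42: x=[5.6866] v=[-2.1492]
Step 43: x=[5.5784] v=[-2.1649]
Step 44: x=[5.4695] v=[-2.1785]
Step 45: x=[5.3600] v=[-2.1899]
Step 46: x=[5.2500] v=[-2.1991]
Step 47: x=[5.1397] v=[-2.2061]
Step 48: x=[5.0292] v=[-2.2109]
Step 49: x=[4.9185] v=[-2.2135]
Step 50: x=[4.8078] v=[-2.2139]
Step 51: x=[4.6972] v=[-2.2121]
Step 52: x=[4.5868] v=[-2.2080]
Step 53: x=[4.4767] v=[-2.2017]
Step 54: x=[4.3670] v=[-2.1932]
Step 55: x=[4.2579] v=[-2.1825]
Step 56: x=[4.1494] v=[-2.1697]
Step 57: x=[4.0417] v=[-2.1547]
Step 58: x=[3.9348] v=[-2.1375]
Step 59: x=[3.8289] v=[-2.1182]
Step 60: x=[3.7241] v=[-2.0968]
Step 61: x=[3.6204] v=[-2.0733]
Step 62: x=[3.5180] v=[-2.0477]
Step 63: x=[3.4170] v=[-2.0201]
Step 64: x=[3.3175] v=[-1.9904]
Step 65: x=[3.2196] v=[-1.9588]
Step 66: x=[3.1233] v=[-1.9252]
Step 67: x=[3.0288] v=[-1.8897]
Step 68: x=[2.9362] v=[-1.8523]
Step 69: x=[2.8456] v=[-1.8130]
Step 70: x=[2.7570] v=[-1.7719]
Step 71: x=[2.6706] v=[-1.7290]
Step 72: x=[2.5864] v=[-1.6844]
Step 73: x=[2.5045] v=[-1.6381]
Step 74: x=[2.4250] v=[-1.5902]
Step 75: x=[2.3480] v=[-1.5407]
Step 76: x=[2.2735] v=[-1.4897]
Step 77: x=[2.2016] v=[-1.4372]
Step 78: x=[2.1324] v=[-1.3832]
Step 79: x=[2.0660] v=[-1.3279]
Step 80: x=[2.0024] v=[-1.2712]
v[0] did not become non-negative within 80 steps; using fallback time=4.0000

Answer: 4.0000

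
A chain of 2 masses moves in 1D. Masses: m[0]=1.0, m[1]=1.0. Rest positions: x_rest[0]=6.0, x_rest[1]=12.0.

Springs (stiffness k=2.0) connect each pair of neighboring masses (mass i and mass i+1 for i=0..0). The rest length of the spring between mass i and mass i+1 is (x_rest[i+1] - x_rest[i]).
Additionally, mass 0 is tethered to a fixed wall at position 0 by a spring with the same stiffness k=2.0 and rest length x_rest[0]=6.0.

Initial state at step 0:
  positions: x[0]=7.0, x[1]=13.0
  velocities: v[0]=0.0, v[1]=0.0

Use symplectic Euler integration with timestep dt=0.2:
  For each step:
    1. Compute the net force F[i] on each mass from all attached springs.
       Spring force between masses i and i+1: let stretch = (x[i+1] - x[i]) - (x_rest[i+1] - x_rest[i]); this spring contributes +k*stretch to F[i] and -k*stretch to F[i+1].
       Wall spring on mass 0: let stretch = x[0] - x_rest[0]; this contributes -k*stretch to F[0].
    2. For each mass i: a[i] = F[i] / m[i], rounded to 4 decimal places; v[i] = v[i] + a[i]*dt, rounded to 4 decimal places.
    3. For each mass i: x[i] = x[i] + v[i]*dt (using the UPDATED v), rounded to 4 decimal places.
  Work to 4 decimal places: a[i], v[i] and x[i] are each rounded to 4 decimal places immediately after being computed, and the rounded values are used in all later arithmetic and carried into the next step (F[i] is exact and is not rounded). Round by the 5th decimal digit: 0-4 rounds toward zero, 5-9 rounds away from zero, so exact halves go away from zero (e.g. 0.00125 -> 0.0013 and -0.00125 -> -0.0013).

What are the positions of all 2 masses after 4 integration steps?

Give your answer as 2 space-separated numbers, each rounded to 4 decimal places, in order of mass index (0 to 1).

Answer: 6.3746 12.9144

Derivation:
Step 0: x=[7.0000 13.0000] v=[0.0000 0.0000]
Step 1: x=[6.9200 13.0000] v=[-0.4000 0.0000]
Step 2: x=[6.7728 12.9936] v=[-0.7360 -0.0320]
Step 3: x=[6.5814 12.9695] v=[-0.9568 -0.1203]
Step 4: x=[6.3746 12.9144] v=[-1.0341 -0.2755]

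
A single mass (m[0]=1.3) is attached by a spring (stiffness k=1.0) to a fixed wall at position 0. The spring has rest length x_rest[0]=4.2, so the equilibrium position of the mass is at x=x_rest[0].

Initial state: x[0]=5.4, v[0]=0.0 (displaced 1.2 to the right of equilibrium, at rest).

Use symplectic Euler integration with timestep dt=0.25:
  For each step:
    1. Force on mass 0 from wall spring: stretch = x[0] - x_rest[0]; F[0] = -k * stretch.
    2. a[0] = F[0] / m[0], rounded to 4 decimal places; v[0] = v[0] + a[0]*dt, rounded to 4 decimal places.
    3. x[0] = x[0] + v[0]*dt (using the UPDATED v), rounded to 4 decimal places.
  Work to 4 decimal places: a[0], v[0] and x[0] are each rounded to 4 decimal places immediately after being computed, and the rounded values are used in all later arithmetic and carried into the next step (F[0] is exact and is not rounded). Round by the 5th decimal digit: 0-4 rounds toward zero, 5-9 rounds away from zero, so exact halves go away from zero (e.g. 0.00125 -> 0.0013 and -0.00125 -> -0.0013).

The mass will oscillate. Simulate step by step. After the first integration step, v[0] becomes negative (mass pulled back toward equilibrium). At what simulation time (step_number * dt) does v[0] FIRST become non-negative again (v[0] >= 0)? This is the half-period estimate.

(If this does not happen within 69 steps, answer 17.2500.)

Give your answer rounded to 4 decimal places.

Answer: 3.7500

Derivation:
Step 0: x=[5.4000] v=[0.0000]
Step 1: x=[5.3423] v=[-0.2308]
Step 2: x=[5.2297] v=[-0.4505]
Step 3: x=[5.0676] v=[-0.6485]
Step 4: x=[4.8638] v=[-0.8154]
Step 5: x=[4.6280] v=[-0.9431]
Step 6: x=[4.3717] v=[-1.0254]
Step 7: x=[4.1071] v=[-1.0584]
Step 8: x=[3.8470] v=[-1.0405]
Step 9: x=[3.6039] v=[-0.9726]
Step 10: x=[3.3894] v=[-0.8580]
Step 11: x=[3.2139] v=[-0.7021]
Step 12: x=[3.0858] v=[-0.5125]
Step 13: x=[3.0113] v=[-0.2982]
Step 14: x=[2.9939] v=[-0.0696]
Step 15: x=[3.0345] v=[0.1624]
First v>=0 after going negative at step 15, time=3.7500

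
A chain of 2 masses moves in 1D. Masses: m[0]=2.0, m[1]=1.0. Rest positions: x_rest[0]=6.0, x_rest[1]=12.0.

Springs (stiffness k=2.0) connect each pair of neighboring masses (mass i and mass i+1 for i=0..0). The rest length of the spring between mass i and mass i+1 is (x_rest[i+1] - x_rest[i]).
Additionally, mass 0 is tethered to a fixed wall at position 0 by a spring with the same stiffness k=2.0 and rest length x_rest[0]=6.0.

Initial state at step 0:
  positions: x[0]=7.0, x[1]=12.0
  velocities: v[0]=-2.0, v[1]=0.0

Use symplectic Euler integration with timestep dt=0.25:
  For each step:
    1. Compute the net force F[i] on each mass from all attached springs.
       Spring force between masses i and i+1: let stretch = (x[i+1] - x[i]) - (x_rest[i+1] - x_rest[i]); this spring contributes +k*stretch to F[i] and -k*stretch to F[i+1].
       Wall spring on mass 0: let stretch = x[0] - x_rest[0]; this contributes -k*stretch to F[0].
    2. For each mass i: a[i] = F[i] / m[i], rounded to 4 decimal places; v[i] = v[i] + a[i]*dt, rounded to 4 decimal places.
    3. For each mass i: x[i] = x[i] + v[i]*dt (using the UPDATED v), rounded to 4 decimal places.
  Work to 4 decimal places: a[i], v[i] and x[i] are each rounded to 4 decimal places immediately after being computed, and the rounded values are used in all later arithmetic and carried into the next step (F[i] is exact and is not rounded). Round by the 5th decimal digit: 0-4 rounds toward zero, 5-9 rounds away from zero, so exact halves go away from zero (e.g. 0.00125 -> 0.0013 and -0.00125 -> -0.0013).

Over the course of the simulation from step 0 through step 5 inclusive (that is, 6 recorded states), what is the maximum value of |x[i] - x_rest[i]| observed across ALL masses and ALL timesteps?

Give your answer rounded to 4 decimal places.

Step 0: x=[7.0000 12.0000] v=[-2.0000 0.0000]
Step 1: x=[6.3750 12.1250] v=[-2.5000 0.5000]
Step 2: x=[5.7109 12.2813] v=[-2.6563 0.6250]
Step 3: x=[5.1006 12.3663] v=[-2.4414 0.3398]
Step 4: x=[4.6256 12.2930] v=[-1.9001 -0.2931]
Step 5: x=[4.3407 12.0113] v=[-1.1397 -1.1268]
Max displacement = 1.6593

Answer: 1.6593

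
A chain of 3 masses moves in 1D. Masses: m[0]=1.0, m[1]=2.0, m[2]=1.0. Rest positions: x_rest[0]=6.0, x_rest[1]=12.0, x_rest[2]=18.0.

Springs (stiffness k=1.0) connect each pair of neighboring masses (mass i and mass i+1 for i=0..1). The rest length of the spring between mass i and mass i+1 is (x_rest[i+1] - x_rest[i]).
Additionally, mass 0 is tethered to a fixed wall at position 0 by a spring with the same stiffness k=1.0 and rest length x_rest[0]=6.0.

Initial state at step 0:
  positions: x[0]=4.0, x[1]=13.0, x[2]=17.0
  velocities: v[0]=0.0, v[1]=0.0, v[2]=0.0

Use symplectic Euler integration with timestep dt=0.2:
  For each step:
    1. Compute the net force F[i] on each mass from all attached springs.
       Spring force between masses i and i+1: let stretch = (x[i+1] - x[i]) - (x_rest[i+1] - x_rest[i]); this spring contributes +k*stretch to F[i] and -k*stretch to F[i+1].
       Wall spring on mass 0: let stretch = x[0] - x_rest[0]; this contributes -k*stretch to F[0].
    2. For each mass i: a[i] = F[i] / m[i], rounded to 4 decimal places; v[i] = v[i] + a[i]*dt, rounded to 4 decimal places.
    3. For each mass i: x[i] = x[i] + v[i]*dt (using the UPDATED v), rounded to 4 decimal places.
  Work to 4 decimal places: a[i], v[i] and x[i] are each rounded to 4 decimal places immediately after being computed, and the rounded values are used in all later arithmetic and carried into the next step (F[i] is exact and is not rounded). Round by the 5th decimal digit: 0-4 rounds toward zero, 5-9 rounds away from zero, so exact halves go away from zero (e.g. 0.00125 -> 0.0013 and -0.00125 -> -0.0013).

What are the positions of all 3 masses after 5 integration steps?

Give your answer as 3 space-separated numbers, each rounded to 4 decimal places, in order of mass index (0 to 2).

Answer: 6.3538 11.8108 17.9663

Derivation:
Step 0: x=[4.0000 13.0000 17.0000] v=[0.0000 0.0000 0.0000]
Step 1: x=[4.2000 12.9000 17.0800] v=[1.0000 -0.5000 0.4000]
Step 2: x=[4.5800 12.7096 17.2328] v=[1.9000 -0.9520 0.7640]
Step 3: x=[5.1020 12.4471 17.4447] v=[2.6099 -1.3126 1.0594]
Step 4: x=[5.7137 12.1376 17.6967] v=[3.0585 -1.5474 1.2599]
Step 5: x=[6.3538 11.8108 17.9663] v=[3.2005 -1.6339 1.3481]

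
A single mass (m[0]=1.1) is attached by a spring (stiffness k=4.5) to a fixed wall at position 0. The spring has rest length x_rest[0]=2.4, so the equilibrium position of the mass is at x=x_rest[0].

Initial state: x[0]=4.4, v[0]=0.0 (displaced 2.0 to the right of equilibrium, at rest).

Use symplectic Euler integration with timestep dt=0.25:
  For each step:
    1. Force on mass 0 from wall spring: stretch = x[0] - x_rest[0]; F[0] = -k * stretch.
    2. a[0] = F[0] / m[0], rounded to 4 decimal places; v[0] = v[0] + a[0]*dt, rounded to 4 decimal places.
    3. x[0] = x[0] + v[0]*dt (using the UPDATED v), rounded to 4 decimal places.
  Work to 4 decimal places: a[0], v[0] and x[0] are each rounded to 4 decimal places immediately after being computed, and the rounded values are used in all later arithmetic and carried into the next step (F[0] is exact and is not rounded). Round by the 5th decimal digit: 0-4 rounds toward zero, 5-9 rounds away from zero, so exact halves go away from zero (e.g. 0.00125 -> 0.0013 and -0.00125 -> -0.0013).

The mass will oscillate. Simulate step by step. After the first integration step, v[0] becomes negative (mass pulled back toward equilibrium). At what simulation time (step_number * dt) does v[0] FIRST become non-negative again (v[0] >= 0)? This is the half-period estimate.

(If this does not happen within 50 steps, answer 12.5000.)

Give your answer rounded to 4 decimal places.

Step 0: x=[4.4000] v=[0.0000]
Step 1: x=[3.8886] v=[-2.0455]
Step 2: x=[2.9966] v=[-3.5679]
Step 3: x=[1.9521] v=[-4.1781]
Step 4: x=[1.0221] v=[-3.7200]
Step 5: x=[0.4444] v=[-2.3108]
Step 6: x=[0.3667] v=[-0.3108]
Step 7: x=[0.8089] v=[1.7687]
First v>=0 after going negative at step 7, time=1.7500

Answer: 1.7500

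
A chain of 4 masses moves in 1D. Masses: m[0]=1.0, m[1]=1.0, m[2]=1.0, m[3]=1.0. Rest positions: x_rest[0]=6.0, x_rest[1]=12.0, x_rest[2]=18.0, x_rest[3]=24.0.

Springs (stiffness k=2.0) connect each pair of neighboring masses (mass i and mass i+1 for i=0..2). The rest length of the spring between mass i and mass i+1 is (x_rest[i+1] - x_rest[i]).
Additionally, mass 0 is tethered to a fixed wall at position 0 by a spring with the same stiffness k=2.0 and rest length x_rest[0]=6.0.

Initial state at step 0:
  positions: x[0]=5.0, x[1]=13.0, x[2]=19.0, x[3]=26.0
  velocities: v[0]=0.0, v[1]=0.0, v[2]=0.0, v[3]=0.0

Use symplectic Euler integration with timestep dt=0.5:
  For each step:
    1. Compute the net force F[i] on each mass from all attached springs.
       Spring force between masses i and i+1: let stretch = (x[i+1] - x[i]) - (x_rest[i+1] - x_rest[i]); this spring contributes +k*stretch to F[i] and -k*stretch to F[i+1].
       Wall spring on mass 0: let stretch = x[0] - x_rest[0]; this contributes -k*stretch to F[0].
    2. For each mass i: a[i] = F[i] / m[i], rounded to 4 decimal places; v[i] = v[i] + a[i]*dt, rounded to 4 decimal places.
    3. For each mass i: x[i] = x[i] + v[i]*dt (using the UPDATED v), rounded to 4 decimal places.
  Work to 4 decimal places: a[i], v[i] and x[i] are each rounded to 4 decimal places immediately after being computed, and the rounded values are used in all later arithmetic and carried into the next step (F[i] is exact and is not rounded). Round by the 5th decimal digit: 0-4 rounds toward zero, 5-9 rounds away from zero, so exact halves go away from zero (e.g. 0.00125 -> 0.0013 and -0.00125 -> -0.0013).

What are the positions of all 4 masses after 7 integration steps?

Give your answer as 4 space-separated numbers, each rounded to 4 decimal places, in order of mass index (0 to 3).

Answer: 5.7735 11.1016 17.4610 24.2657

Derivation:
Step 0: x=[5.0000 13.0000 19.0000 26.0000] v=[0.0000 0.0000 0.0000 0.0000]
Step 1: x=[6.5000 12.0000 19.5000 25.5000] v=[3.0000 -2.0000 1.0000 -1.0000]
Step 2: x=[7.5000 12.0000 19.2500 25.0000] v=[2.0000 0.0000 -0.5000 -1.0000]
Step 3: x=[7.0000 13.3750 18.2500 24.6250] v=[-1.0000 2.7500 -2.0000 -0.7500]
Step 4: x=[6.1875 14.0000 18.0000 24.0625] v=[-1.6250 1.2500 -0.5000 -1.1250]
Step 5: x=[6.1875 12.7188 18.7813 23.4688] v=[0.0000 -2.5625 1.5625 -1.1875]
Step 6: x=[6.3594 11.2032 18.8751 23.5313] v=[0.3438 -3.0313 0.1875 0.1250]
Step 7: x=[5.7735 11.1016 17.4610 24.2657] v=[-1.1718 -0.2032 -2.8282 1.4688]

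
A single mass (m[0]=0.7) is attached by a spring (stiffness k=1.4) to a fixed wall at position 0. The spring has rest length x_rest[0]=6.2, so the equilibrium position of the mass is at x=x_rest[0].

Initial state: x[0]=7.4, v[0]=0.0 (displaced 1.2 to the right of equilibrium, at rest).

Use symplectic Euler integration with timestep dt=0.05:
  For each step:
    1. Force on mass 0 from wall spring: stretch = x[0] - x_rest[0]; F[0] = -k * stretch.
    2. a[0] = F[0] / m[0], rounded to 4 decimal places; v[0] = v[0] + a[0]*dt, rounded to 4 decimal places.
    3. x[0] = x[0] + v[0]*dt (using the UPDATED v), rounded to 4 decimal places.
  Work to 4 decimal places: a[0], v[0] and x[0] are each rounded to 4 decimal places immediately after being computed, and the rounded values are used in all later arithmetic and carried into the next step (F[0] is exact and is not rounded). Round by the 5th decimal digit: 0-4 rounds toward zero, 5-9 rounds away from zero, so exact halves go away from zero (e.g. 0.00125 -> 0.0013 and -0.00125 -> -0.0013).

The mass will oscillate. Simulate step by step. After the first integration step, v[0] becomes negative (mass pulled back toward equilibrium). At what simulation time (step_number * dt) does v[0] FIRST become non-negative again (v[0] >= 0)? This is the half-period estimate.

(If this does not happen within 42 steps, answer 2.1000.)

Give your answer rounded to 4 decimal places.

Answer: 2.1000

Derivation:
Step 0: x=[7.4000] v=[0.0000]
Step 1: x=[7.3940] v=[-0.1200]
Step 2: x=[7.3820] v=[-0.2394]
Step 3: x=[7.3641] v=[-0.3576]
Step 4: x=[7.3404] v=[-0.4740]
Step 5: x=[7.3110] v=[-0.5880]
Step 6: x=[7.2760] v=[-0.6991]
Step 7: x=[7.2357] v=[-0.8067]
Step 8: x=[7.1902] v=[-0.9103]
Step 9: x=[7.1397] v=[-1.0093]
Step 10: x=[7.0845] v=[-1.1033]
Step 11: x=[7.0249] v=[-1.1918]
Step 12: x=[6.9612] v=[-1.2743]
Step 13: x=[6.8937] v=[-1.3504]
Step 14: x=[6.8227] v=[-1.4198]
Step 15: x=[6.7486] v=[-1.4821]
Step 16: x=[6.6718] v=[-1.5370]
Step 17: x=[6.5926] v=[-1.5842]
Step 18: x=[6.5114] v=[-1.6235]
Step 19: x=[6.4287] v=[-1.6546]
Step 20: x=[6.3448] v=[-1.6775]
Step 21: x=[6.2602] v=[-1.6920]
Step 22: x=[6.1753] v=[-1.6980]
Step 23: x=[6.0905] v=[-1.6955]
Step 24: x=[6.0063] v=[-1.6846]
Step 25: x=[5.9230] v=[-1.6652]
Step 26: x=[5.8411] v=[-1.6375]
Step 27: x=[5.7610] v=[-1.6016]
Step 28: x=[5.6831] v=[-1.5577]
Step 29: x=[5.6078] v=[-1.5060]
Step 30: x=[5.5355] v=[-1.4468]
Step 31: x=[5.4665] v=[-1.3804]
Step 32: x=[5.4011] v=[-1.3071]
Step 33: x=[5.3397] v=[-1.2272]
Step 34: x=[5.2826] v=[-1.1412]
Step 35: x=[5.2301] v=[-1.0495]
Step 36: x=[5.1825] v=[-0.9525]
Step 37: x=[5.1400] v=[-0.8508]
Step 38: x=[5.1028] v=[-0.7448]
Step 39: x=[5.0710] v=[-0.6351]
Step 40: x=[5.0449] v=[-0.5222]
Step 41: x=[5.0246] v=[-0.4067]
Step 42: x=[5.0101] v=[-0.2892]
v[0] did not become non-negative within 42 steps; using fallback time=2.1000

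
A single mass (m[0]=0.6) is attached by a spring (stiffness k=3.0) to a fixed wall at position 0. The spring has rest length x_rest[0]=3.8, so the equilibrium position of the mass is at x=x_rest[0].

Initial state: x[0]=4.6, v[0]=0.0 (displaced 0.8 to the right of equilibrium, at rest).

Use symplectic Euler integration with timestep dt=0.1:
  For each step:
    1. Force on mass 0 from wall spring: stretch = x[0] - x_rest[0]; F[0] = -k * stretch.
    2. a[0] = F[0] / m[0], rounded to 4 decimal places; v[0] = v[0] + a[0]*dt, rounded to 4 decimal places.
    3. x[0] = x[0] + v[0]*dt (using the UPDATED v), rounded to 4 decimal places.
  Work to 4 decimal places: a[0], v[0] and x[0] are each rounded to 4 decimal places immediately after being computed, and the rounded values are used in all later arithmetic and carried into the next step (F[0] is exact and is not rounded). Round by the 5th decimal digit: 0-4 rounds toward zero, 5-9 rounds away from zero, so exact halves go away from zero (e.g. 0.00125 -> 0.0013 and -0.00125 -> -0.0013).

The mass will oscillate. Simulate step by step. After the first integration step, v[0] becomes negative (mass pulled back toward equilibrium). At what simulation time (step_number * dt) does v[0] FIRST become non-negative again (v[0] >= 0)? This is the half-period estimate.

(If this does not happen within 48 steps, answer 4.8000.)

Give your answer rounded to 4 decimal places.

Answer: 1.5000

Derivation:
Step 0: x=[4.6000] v=[0.0000]
Step 1: x=[4.5600] v=[-0.4000]
Step 2: x=[4.4820] v=[-0.7800]
Step 3: x=[4.3699] v=[-1.1210]
Step 4: x=[4.2293] v=[-1.4060]
Step 5: x=[4.0672] v=[-1.6207]
Step 6: x=[3.8918] v=[-1.7543]
Step 7: x=[3.7118] v=[-1.8002]
Step 8: x=[3.5362] v=[-1.7561]
Step 9: x=[3.3738] v=[-1.6242]
Step 10: x=[3.2327] v=[-1.4111]
Step 11: x=[3.1200] v=[-1.1275]
Step 12: x=[3.0413] v=[-0.7875]
Step 13: x=[3.0005] v=[-0.4082]
Step 14: x=[2.9997] v=[-0.0085]
Step 15: x=[3.0389] v=[0.3917]
First v>=0 after going negative at step 15, time=1.5000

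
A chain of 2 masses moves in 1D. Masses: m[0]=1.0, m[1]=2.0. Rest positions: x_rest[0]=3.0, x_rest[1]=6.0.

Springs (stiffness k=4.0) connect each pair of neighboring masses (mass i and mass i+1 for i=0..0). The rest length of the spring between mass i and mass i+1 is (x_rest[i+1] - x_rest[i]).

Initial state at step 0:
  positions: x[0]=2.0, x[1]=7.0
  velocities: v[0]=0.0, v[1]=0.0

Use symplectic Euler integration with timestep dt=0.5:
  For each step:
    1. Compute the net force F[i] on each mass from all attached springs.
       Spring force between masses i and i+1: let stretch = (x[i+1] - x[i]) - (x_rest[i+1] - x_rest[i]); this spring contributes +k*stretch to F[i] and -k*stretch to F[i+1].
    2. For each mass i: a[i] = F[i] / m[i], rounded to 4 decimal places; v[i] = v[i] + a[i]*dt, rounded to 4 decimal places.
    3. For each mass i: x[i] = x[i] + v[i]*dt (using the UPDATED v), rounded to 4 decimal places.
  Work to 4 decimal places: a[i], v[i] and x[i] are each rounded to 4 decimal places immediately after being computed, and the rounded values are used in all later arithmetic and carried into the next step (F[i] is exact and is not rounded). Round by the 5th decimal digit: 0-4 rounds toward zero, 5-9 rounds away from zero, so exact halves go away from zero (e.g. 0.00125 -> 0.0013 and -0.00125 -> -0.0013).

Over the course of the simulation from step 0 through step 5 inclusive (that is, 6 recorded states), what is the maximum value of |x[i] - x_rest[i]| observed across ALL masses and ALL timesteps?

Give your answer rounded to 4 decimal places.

Step 0: x=[2.0000 7.0000] v=[0.0000 0.0000]
Step 1: x=[4.0000 6.0000] v=[4.0000 -2.0000]
Step 2: x=[5.0000 5.5000] v=[2.0000 -1.0000]
Step 3: x=[3.5000 6.2500] v=[-3.0000 1.5000]
Step 4: x=[1.7500 7.1250] v=[-3.5000 1.7500]
Step 5: x=[2.3750 6.8125] v=[1.2500 -0.6250]
Max displacement = 2.0000

Answer: 2.0000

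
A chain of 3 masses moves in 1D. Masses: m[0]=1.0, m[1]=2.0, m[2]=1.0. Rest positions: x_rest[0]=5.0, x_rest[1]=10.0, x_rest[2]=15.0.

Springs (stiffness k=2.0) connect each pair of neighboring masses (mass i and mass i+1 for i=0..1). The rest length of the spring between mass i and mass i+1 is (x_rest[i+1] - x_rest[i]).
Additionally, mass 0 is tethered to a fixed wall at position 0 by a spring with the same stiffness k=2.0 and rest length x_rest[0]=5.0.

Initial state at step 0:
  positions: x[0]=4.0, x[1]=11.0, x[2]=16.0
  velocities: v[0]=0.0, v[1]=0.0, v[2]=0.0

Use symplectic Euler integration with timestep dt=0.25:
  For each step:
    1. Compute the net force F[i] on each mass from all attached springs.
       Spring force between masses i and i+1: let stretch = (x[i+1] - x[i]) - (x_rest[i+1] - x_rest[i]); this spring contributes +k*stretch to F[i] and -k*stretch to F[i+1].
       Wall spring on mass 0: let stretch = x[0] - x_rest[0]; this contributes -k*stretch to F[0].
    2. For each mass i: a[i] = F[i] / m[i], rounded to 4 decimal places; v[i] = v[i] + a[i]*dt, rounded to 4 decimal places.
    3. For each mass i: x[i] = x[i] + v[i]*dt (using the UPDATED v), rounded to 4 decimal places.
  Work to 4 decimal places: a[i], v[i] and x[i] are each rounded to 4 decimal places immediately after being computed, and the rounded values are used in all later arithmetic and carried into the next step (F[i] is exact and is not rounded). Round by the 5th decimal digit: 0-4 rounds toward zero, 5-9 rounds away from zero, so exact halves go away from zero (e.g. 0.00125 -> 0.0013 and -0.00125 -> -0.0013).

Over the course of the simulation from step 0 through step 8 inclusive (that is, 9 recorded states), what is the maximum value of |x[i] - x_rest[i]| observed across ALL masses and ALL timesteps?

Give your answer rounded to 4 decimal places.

Step 0: x=[4.0000 11.0000 16.0000] v=[0.0000 0.0000 0.0000]
Step 1: x=[4.3750 10.8750 16.0000] v=[1.5000 -0.5000 0.0000]
Step 2: x=[5.0156 10.6641 15.9844] v=[2.5625 -0.8438 -0.0625]
Step 3: x=[5.7354 10.4326 15.9287] v=[2.8790 -0.9259 -0.2227]
Step 4: x=[6.3254 10.2511 15.8110] v=[2.3599 -0.7262 -0.4708]
Step 5: x=[6.6154 10.1717 15.6233] v=[1.1601 -0.3177 -0.7508]
Step 6: x=[6.5230 10.2107 15.3792] v=[-0.3695 0.1561 -0.9766]
Step 7: x=[6.0762 10.3423 15.1140] v=[-1.7872 0.5263 -1.0609]
Step 8: x=[5.4031 10.5055 14.8773] v=[-2.6923 0.6527 -0.9468]
Max displacement = 1.6154

Answer: 1.6154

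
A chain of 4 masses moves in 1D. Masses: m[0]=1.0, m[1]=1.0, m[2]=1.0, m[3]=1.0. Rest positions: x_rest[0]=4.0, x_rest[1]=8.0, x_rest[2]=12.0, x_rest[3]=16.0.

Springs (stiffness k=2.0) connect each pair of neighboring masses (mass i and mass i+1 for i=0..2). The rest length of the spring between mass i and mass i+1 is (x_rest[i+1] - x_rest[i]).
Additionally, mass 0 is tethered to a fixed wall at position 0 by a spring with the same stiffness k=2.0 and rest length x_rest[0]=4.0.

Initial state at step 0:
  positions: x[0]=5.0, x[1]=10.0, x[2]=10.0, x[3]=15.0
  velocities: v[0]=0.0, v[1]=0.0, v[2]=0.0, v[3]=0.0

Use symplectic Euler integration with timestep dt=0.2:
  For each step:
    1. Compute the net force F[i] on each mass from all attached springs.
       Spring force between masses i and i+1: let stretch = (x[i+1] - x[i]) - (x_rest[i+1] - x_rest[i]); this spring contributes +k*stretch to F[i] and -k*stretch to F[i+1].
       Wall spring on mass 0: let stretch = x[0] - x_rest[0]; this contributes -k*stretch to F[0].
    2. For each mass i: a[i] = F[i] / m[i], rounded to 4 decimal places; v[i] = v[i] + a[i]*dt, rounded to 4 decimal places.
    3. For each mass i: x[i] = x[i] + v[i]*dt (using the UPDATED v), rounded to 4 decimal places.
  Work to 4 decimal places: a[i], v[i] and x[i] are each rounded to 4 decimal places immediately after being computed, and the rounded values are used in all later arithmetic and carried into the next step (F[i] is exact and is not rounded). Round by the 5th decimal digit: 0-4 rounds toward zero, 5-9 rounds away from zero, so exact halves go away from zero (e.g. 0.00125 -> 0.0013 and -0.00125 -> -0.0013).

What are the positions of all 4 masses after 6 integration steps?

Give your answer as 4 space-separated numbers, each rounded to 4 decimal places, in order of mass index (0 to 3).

Answer: 3.6624 6.4359 13.2030 15.1911

Derivation:
Step 0: x=[5.0000 10.0000 10.0000 15.0000] v=[0.0000 0.0000 0.0000 0.0000]
Step 1: x=[5.0000 9.6000 10.4000 14.9200] v=[0.0000 -2.0000 2.0000 -0.4000]
Step 2: x=[4.9680 8.8960 11.0976 14.7984] v=[-0.1600 -3.5200 3.4880 -0.6080]
Step 3: x=[4.8528 8.0539 11.9151 14.7007] v=[-0.5760 -4.2106 4.0877 -0.4883]
Step 4: x=[4.6055 7.2646 12.6466 14.7002] v=[-1.2367 -3.9466 3.6575 -0.0025]
Step 5: x=[4.2024 6.6931 13.1118 14.8554] v=[-2.0153 -2.8574 2.3261 0.7761]
Step 6: x=[3.6624 6.4359 13.2030 15.1911] v=[-2.7000 -1.2862 0.4561 1.6787]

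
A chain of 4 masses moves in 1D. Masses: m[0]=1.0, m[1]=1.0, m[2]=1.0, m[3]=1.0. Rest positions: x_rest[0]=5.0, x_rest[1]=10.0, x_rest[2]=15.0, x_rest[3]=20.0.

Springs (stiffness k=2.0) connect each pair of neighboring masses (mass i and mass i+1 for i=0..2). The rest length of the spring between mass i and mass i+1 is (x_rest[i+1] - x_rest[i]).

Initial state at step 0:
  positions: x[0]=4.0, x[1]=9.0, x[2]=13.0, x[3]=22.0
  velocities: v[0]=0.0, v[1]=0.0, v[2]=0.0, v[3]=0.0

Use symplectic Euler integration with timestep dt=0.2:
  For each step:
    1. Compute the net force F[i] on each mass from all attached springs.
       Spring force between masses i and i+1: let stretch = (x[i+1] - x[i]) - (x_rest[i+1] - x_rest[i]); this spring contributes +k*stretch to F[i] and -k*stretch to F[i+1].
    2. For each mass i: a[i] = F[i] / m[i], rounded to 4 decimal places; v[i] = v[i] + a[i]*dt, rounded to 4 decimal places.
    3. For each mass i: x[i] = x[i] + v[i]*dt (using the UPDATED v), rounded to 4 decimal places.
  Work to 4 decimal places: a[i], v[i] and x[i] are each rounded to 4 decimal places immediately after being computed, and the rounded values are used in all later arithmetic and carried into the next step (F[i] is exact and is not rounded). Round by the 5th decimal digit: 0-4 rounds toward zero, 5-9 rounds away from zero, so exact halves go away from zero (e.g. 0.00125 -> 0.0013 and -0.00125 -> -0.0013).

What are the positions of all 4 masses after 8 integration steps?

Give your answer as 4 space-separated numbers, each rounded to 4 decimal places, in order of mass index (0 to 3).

Step 0: x=[4.0000 9.0000 13.0000 22.0000] v=[0.0000 0.0000 0.0000 0.0000]
Step 1: x=[4.0000 8.9200 13.4000 21.6800] v=[0.0000 -0.4000 2.0000 -1.6000]
Step 2: x=[3.9936 8.8048 14.1040 21.0976] v=[-0.0320 -0.5760 3.5200 -2.9120]
Step 3: x=[3.9721 8.7286 14.9436 20.3557] v=[-0.1075 -0.3808 4.1978 -3.7094]
Step 4: x=[3.9311 8.7691 15.7189 19.5809] v=[-0.2049 0.2026 3.8766 -3.8742]
Step 5: x=[3.8772 8.9786 16.2472 18.8971] v=[-0.2697 1.0473 2.6415 -3.4190]
Step 6: x=[3.8314 9.3614 16.4060 18.4013] v=[-0.2291 1.9142 0.7940 -2.4790]
Step 7: x=[3.8280 9.8654 16.1609 18.1459] v=[-0.0171 2.5200 -1.2257 -1.2771]
Step 8: x=[3.9076 10.3900 15.5709 18.1317] v=[0.3979 2.6232 -2.9499 -0.0711]

Answer: 3.9076 10.3900 15.5709 18.1317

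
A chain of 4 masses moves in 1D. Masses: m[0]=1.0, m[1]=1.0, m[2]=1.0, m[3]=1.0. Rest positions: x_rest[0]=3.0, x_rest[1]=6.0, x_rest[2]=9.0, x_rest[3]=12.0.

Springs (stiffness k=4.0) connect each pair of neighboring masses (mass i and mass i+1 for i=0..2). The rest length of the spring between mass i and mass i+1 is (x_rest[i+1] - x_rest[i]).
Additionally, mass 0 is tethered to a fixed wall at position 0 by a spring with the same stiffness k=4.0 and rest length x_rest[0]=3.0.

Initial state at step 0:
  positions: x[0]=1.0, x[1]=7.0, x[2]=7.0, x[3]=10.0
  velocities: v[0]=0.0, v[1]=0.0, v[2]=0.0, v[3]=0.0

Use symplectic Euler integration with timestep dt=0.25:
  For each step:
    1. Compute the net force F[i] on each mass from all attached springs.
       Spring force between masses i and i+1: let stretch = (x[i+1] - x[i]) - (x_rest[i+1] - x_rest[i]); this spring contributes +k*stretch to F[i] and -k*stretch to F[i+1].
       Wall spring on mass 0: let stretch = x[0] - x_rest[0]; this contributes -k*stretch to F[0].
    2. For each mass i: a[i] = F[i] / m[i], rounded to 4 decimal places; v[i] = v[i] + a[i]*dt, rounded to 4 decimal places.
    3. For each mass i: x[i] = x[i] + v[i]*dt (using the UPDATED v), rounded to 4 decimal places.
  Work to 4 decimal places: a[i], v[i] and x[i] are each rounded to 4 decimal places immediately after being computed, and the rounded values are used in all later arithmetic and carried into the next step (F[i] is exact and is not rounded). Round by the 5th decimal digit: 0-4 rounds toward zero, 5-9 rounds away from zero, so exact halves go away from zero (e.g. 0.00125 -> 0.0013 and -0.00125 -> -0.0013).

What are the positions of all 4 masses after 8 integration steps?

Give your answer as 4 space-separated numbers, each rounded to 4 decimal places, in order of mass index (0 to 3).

Answer: 2.4710 5.3120 10.2256 11.2011

Derivation:
Step 0: x=[1.0000 7.0000 7.0000 10.0000] v=[0.0000 0.0000 0.0000 0.0000]
Step 1: x=[2.2500 5.5000 7.7500 10.0000] v=[5.0000 -6.0000 3.0000 0.0000]
Step 2: x=[3.7500 3.7500 8.5000 10.1875] v=[6.0000 -7.0000 3.0000 0.7500]
Step 3: x=[4.3125 3.1875 8.4844 10.7031] v=[2.2500 -2.2500 -0.0625 2.0625]
Step 4: x=[3.5156 4.2305 7.6992 11.4141] v=[-3.1875 4.1719 -3.1407 2.8438]
Step 5: x=[2.0186 5.9619 6.9756 11.9463] v=[-5.9882 6.9257 -2.8945 2.1289]
Step 6: x=[1.0027 6.9609 7.2412 11.9859] v=[-4.0635 3.9961 1.0625 0.1582]
Step 7: x=[1.2257 6.5405 8.6229 11.5893] v=[0.8920 -1.6818 5.5269 -1.5865]
Step 8: x=[2.4710 5.3120 10.2256 11.2011] v=[4.9811 -4.9142 6.4109 -1.5529]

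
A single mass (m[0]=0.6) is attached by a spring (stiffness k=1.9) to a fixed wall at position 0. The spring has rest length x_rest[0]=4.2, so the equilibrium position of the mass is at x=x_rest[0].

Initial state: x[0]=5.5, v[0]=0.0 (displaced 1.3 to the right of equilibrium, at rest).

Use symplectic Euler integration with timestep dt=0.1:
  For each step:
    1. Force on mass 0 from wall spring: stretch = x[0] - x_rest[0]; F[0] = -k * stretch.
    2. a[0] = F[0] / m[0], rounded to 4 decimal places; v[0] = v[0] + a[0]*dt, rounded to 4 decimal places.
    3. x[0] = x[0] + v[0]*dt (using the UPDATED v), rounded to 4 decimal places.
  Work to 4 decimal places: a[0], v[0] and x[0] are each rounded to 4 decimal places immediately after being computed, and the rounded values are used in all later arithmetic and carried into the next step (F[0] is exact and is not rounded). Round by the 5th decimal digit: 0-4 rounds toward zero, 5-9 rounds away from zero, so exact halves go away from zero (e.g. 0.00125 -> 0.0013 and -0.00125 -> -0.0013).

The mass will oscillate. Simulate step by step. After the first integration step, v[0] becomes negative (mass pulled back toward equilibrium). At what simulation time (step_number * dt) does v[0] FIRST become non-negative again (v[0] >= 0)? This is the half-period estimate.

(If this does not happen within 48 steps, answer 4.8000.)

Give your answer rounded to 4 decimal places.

Step 0: x=[5.5000] v=[0.0000]
Step 1: x=[5.4588] v=[-0.4117]
Step 2: x=[5.3778] v=[-0.8103]
Step 3: x=[5.2595] v=[-1.1833]
Step 4: x=[5.1076] v=[-1.5188]
Step 5: x=[4.9270] v=[-1.8062]
Step 6: x=[4.7234] v=[-2.0364]
Step 7: x=[4.5032] v=[-2.2021]
Step 8: x=[4.2734] v=[-2.2981]
Step 9: x=[4.0413] v=[-2.3213]
Step 10: x=[3.8142] v=[-2.2710]
Step 11: x=[3.5993] v=[-2.1488]
Step 12: x=[3.4034] v=[-1.9586]
Step 13: x=[3.2328] v=[-1.7063]
Step 14: x=[3.0928] v=[-1.4000]
Step 15: x=[2.9879] v=[-1.0494]
Step 16: x=[2.9213] v=[-0.6656]
Step 17: x=[2.8952] v=[-0.2607]
Step 18: x=[2.9105] v=[0.1525]
First v>=0 after going negative at step 18, time=1.8000

Answer: 1.8000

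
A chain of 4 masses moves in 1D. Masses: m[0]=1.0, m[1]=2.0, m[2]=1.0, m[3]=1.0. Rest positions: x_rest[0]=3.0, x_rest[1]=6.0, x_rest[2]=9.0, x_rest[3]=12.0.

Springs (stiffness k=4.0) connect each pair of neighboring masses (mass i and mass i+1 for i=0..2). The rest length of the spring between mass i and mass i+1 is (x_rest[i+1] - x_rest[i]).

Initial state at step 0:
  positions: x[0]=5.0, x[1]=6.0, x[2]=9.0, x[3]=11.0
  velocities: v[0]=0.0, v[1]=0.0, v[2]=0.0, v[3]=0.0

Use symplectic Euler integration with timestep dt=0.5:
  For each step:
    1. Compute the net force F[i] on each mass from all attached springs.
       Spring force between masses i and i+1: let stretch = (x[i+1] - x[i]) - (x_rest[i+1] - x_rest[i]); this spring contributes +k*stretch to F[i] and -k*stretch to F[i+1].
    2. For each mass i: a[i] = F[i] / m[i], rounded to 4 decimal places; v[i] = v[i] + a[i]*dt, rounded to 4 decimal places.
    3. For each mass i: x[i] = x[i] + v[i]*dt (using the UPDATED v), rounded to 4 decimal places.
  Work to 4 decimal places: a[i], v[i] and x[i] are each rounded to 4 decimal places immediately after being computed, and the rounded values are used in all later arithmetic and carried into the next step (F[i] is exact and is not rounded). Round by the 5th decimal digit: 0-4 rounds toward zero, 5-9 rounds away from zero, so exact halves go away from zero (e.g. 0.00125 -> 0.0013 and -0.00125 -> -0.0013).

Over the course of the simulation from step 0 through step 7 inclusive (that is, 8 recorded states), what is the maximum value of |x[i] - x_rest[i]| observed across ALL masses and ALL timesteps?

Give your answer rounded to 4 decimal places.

Answer: 2.5000

Derivation:
Step 0: x=[5.0000 6.0000 9.0000 11.0000] v=[0.0000 0.0000 0.0000 0.0000]
Step 1: x=[3.0000 7.0000 8.0000 12.0000] v=[-4.0000 2.0000 -2.0000 2.0000]
Step 2: x=[2.0000 6.5000 10.0000 12.0000] v=[-2.0000 -1.0000 4.0000 0.0000]
Step 3: x=[2.5000 5.5000 10.5000 13.0000] v=[1.0000 -2.0000 1.0000 2.0000]
Step 4: x=[3.0000 5.5000 8.5000 14.5000] v=[1.0000 0.0000 -4.0000 3.0000]
Step 5: x=[3.0000 5.7500 9.5000 13.0000] v=[0.0000 0.5000 2.0000 -3.0000]
Step 6: x=[2.7500 6.5000 10.2500 11.0000] v=[-0.5000 1.5000 1.5000 -4.0000]
Step 7: x=[3.2500 7.2500 8.0000 11.2500] v=[1.0000 1.5000 -4.5000 0.5000]
Max displacement = 2.5000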